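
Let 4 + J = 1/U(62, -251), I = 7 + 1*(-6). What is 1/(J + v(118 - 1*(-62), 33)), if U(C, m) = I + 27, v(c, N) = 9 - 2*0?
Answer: 28/141 ≈ 0.19858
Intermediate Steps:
I = 1 (I = 7 - 6 = 1)
v(c, N) = 9 (v(c, N) = 9 + 0 = 9)
U(C, m) = 28 (U(C, m) = 1 + 27 = 28)
J = -111/28 (J = -4 + 1/28 = -111/28 ≈ -3.9643)
1/(J + v(118 - 1*(-62), 33)) = 1/(-111/28 + 9) = 1/(141/28) = 28/141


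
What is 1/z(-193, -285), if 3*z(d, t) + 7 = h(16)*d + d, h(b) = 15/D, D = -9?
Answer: 9/365 ≈ 0.024658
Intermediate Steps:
h(b) = -5/3 (h(b) = 15/(-9) = 15*(-1/9) = -5/3)
z(d, t) = -7/3 - 2*d/9 (z(d, t) = -7/3 + (-5*d/3 + d)/3 = -7/3 + (-2*d/3)/3 = -7/3 - 2*d/9)
1/z(-193, -285) = 1/(-7/3 - 2/9*(-193)) = 1/(-7/3 + 386/9) = 1/(365/9) = 9/365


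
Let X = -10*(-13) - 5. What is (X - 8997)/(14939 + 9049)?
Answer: -2218/5997 ≈ -0.36985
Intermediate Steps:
X = 125 (X = 130 - 5 = 125)
(X - 8997)/(14939 + 9049) = (125 - 8997)/(14939 + 9049) = -8872/23988 = -8872*1/23988 = -2218/5997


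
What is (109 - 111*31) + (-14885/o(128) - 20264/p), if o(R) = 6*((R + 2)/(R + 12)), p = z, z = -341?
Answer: -6080959/1023 ≈ -5944.2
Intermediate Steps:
p = -341
o(R) = 6*(2 + R)/(12 + R) (o(R) = 6*((2 + R)/(12 + R)) = 6*(2 + R)/(12 + R))
(109 - 111*31) + (-14885/o(128) - 20264/p) = (109 - 111*31) + (-14885*(12 + 128)/(6*(2 + 128)) - 20264/(-341)) = (109 - 3441) + (-14885/(6*130/140) - 20264*(-1/341)) = -3332 + (-14885/(6*(1/140)*130) + 20264/341) = -3332 + (-14885/39/7 + 20264/341) = -3332 + (-14885*7/39 + 20264/341) = -3332 + (-8015/3 + 20264/341) = -3332 - 2672323/1023 = -6080959/1023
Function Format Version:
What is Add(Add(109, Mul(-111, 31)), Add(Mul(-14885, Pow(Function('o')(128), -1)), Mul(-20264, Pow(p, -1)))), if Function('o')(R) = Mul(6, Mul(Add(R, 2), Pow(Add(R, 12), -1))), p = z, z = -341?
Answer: Rational(-6080959, 1023) ≈ -5944.2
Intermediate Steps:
p = -341
Function('o')(R) = Mul(6, Pow(Add(12, R), -1), Add(2, R)) (Function('o')(R) = Mul(6, Mul(Add(2, R), Pow(Add(12, R), -1))) = Mul(6, Mul(Pow(Add(12, R), -1), Add(2, R))) = Mul(6, Pow(Add(12, R), -1), Add(2, R)))
Add(Add(109, Mul(-111, 31)), Add(Mul(-14885, Pow(Function('o')(128), -1)), Mul(-20264, Pow(p, -1)))) = Add(Add(109, Mul(-111, 31)), Add(Mul(-14885, Pow(Mul(6, Pow(Add(12, 128), -1), Add(2, 128)), -1)), Mul(-20264, Pow(-341, -1)))) = Add(Add(109, -3441), Add(Mul(-14885, Pow(Mul(6, Pow(140, -1), 130), -1)), Mul(-20264, Rational(-1, 341)))) = Add(-3332, Add(Mul(-14885, Pow(Mul(6, Rational(1, 140), 130), -1)), Rational(20264, 341))) = Add(-3332, Add(Mul(-14885, Pow(Rational(39, 7), -1)), Rational(20264, 341))) = Add(-3332, Add(Mul(-14885, Rational(7, 39)), Rational(20264, 341))) = Add(-3332, Add(Rational(-8015, 3), Rational(20264, 341))) = Add(-3332, Rational(-2672323, 1023)) = Rational(-6080959, 1023)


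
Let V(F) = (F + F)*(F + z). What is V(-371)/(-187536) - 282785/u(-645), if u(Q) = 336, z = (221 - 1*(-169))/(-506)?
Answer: -280013308987/332126256 ≈ -843.09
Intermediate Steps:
z = -195/253 (z = (221 + 169)*(-1/506) = 390*(-1/506) = -195/253 ≈ -0.77075)
V(F) = 2*F*(-195/253 + F) (V(F) = (F + F)*(F - 195/253) = (2*F)*(-195/253 + F) = 2*F*(-195/253 + F))
V(-371)/(-187536) - 282785/u(-645) = ((2/253)*(-371)*(-195 + 253*(-371)))/(-187536) - 282785/336 = ((2/253)*(-371)*(-195 - 93863))*(-1/187536) - 282785*1/336 = ((2/253)*(-371)*(-94058))*(-1/187536) - 282785/336 = (69791036/253)*(-1/187536) - 282785/336 = -17447759/11861652 - 282785/336 = -280013308987/332126256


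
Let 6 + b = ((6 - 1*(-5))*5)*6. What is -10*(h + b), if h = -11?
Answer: -3130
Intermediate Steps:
b = 324 (b = -6 + ((6 - 1*(-5))*5)*6 = -6 + ((6 + 5)*5)*6 = -6 + (11*5)*6 = -6 + 55*6 = -6 + 330 = 324)
-10*(h + b) = -10*(-11 + 324) = -10*313 = -3130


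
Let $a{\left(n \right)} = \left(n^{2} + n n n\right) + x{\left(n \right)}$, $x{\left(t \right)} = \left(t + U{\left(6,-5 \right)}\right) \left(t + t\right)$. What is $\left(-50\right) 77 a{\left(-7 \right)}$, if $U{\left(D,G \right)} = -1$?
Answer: $700700$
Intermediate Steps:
$x{\left(t \right)} = 2 t \left(-1 + t\right)$ ($x{\left(t \right)} = \left(t - 1\right) \left(t + t\right) = \left(-1 + t\right) 2 t = 2 t \left(-1 + t\right)$)
$a{\left(n \right)} = n^{2} + n^{3} + 2 n \left(-1 + n\right)$ ($a{\left(n \right)} = \left(n^{2} + n n n\right) + 2 n \left(-1 + n\right) = \left(n^{2} + n^{2} n\right) + 2 n \left(-1 + n\right) = \left(n^{2} + n^{3}\right) + 2 n \left(-1 + n\right) = n^{2} + n^{3} + 2 n \left(-1 + n\right)$)
$\left(-50\right) 77 a{\left(-7 \right)} = \left(-50\right) 77 \left(- 7 \left(-2 + \left(-7\right)^{2} + 3 \left(-7\right)\right)\right) = - 3850 \left(- 7 \left(-2 + 49 - 21\right)\right) = - 3850 \left(\left(-7\right) 26\right) = \left(-3850\right) \left(-182\right) = 700700$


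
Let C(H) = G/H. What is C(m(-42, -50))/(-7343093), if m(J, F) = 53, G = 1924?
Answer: -1924/389183929 ≈ -4.9437e-6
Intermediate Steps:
C(H) = 1924/H
C(m(-42, -50))/(-7343093) = (1924/53)/(-7343093) = (1924*(1/53))*(-1/7343093) = (1924/53)*(-1/7343093) = -1924/389183929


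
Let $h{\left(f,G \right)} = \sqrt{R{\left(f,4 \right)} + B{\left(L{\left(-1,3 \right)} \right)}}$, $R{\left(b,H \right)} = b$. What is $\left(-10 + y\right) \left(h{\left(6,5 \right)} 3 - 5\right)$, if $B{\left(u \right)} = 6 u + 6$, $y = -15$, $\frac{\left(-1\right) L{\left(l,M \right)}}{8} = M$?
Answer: $125 - 150 i \sqrt{33} \approx 125.0 - 861.68 i$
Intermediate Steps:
$L{\left(l,M \right)} = - 8 M$
$B{\left(u \right)} = 6 + 6 u$
$h{\left(f,G \right)} = \sqrt{-138 + f}$ ($h{\left(f,G \right)} = \sqrt{f + \left(6 + 6 \left(\left(-8\right) 3\right)\right)} = \sqrt{f + \left(6 + 6 \left(-24\right)\right)} = \sqrt{f + \left(6 - 144\right)} = \sqrt{f - 138} = \sqrt{-138 + f}$)
$\left(-10 + y\right) \left(h{\left(6,5 \right)} 3 - 5\right) = \left(-10 - 15\right) \left(\sqrt{-138 + 6} \cdot 3 - 5\right) = - 25 \left(\sqrt{-132} \cdot 3 - 5\right) = - 25 \left(2 i \sqrt{33} \cdot 3 - 5\right) = - 25 \left(6 i \sqrt{33} - 5\right) = - 25 \left(-5 + 6 i \sqrt{33}\right) = 125 - 150 i \sqrt{33}$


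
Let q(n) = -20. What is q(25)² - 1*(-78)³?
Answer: 474952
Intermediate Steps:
q(25)² - 1*(-78)³ = (-20)² - 1*(-78)³ = 400 - 1*(-474552) = 400 + 474552 = 474952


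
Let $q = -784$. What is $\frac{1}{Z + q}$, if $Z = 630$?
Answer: $- \frac{1}{154} \approx -0.0064935$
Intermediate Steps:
$\frac{1}{Z + q} = \frac{1}{630 - 784} = \frac{1}{-154} = - \frac{1}{154}$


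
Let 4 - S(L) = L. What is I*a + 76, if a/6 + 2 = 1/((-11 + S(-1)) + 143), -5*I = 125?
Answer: 51362/137 ≈ 374.91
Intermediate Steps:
I = -25 (I = -1/5*125 = -25)
S(L) = 4 - L
a = -1638/137 (a = -12 + 6/((-11 + (4 - 1*(-1))) + 143) = -12 + 6/((-11 + (4 + 1)) + 143) = -12 + 6/((-11 + 5) + 143) = -12 + 6/(-6 + 143) = -12 + 6/137 = -1638/137 ≈ -11.956)
I*a + 76 = -25*(-1638/137) + 76 = 40950/137 + 76 = 51362/137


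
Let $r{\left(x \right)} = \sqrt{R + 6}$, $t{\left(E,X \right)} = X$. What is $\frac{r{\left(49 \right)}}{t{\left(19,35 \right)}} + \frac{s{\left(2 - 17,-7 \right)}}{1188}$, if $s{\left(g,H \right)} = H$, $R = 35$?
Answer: $- \frac{7}{1188} + \frac{\sqrt{41}}{35} \approx 0.17705$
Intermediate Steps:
$r{\left(x \right)} = \sqrt{41}$ ($r{\left(x \right)} = \sqrt{35 + 6} = \sqrt{41}$)
$\frac{r{\left(49 \right)}}{t{\left(19,35 \right)}} + \frac{s{\left(2 - 17,-7 \right)}}{1188} = \frac{\sqrt{41}}{35} - \frac{7}{1188} = - \frac{7}{1188} + \frac{\sqrt{41}}{35}$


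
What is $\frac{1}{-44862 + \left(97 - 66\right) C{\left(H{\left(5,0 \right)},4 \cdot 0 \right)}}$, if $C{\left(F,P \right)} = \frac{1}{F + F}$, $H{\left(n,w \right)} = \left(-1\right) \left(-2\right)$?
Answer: $- \frac{4}{179417} \approx -2.2294 \cdot 10^{-5}$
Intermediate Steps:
$H{\left(n,w \right)} = 2$
$C{\left(F,P \right)} = \frac{1}{2 F}$
$\frac{1}{-44862 + \left(97 - 66\right) C{\left(H{\left(5,0 \right)},4 \cdot 0 \right)}} = \frac{1}{-44862 + \left(97 - 66\right) \frac{1}{2 \cdot 2}} = \frac{1}{-44862 + 31 \cdot \frac{1}{2} \cdot \frac{1}{2}} = \frac{1}{-44862 + 31 \cdot \frac{1}{4}} = \frac{1}{-44862 + \frac{31}{4}} = \frac{1}{- \frac{179417}{4}} = - \frac{4}{179417}$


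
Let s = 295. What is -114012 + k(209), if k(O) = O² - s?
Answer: -70626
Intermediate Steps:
k(O) = -295 + O² (k(O) = O² - 1*295 = O² - 295 = -295 + O²)
-114012 + k(209) = -114012 + (-295 + 209²) = -114012 + (-295 + 43681) = -114012 + 43386 = -70626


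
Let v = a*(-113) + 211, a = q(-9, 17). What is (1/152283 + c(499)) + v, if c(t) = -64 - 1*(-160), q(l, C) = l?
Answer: 201622693/152283 ≈ 1324.0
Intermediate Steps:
a = -9
v = 1228 (v = -9*(-113) + 211 = 1017 + 211 = 1228)
c(t) = 96 (c(t) = -64 + 160 = 96)
(1/152283 + c(499)) + v = (1/152283 + 96) + 1228 = 14619169/152283 + 1228 = 201622693/152283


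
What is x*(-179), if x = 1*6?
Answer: -1074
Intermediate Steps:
x = 6
x*(-179) = 6*(-179) = -1074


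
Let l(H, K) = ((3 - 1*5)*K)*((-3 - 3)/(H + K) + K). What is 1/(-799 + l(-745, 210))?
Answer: -107/9523397 ≈ -1.1235e-5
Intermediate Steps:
l(H, K) = -2*K*(K - 6/(H + K)) (l(H, K) = ((3 - 5)*K)*(-6/(H + K) + K) = (-2*K)*(K - 6/(H + K)) = -2*K*(K - 6/(H + K)))
1/(-799 + l(-745, 210)) = 1/(-799 + 2*210*(6 - 1*210² - 1*(-745)*210)/(-745 + 210)) = 1/(-799 + 2*210*(6 - 1*44100 + 156450)/(-535)) = 1/(-799 + 2*210*(-1/535)*(6 - 44100 + 156450)) = 1/(-799 + 2*210*(-1/535)*112356) = 1/(-799 - 9437904/107) = 1/(-9523397/107) = -107/9523397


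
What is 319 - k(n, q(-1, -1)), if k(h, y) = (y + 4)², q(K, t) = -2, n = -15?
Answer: 315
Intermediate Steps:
k(h, y) = (4 + y)²
319 - k(n, q(-1, -1)) = 319 - (4 - 2)² = 319 - 1*2² = 319 - 1*4 = 319 - 4 = 315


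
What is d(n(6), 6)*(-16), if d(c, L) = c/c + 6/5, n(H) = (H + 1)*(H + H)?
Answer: -176/5 ≈ -35.200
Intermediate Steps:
n(H) = 2*H*(1 + H) (n(H) = (1 + H)*(2*H) = 2*H*(1 + H))
d(c, L) = 11/5 (d(c, L) = 1 + 6*(⅕) = 1 + 6/5 = 11/5)
d(n(6), 6)*(-16) = (11/5)*(-16) = -176/5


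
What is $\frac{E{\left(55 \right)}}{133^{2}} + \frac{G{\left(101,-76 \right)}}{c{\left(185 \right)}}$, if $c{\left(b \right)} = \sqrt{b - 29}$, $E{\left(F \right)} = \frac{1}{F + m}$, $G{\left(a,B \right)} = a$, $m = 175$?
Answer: $\frac{1}{4068470} + \frac{101 \sqrt{39}}{78} \approx 8.0865$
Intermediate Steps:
$E{\left(F \right)} = \frac{1}{175 + F}$ ($E{\left(F \right)} = \frac{1}{F + 175} = \frac{1}{175 + F}$)
$c{\left(b \right)} = \sqrt{-29 + b}$
$\frac{E{\left(55 \right)}}{133^{2}} + \frac{G{\left(101,-76 \right)}}{c{\left(185 \right)}} = \frac{1}{\left(175 + 55\right) 133^{2}} + \frac{101}{\sqrt{-29 + 185}} = \frac{1}{230 \cdot 17689} + \frac{101}{\sqrt{156}} = \frac{1}{230} \cdot \frac{1}{17689} + \frac{101}{2 \sqrt{39}} = \frac{1}{4068470} + 101 \frac{\sqrt{39}}{78} = \frac{1}{4068470} + \frac{101 \sqrt{39}}{78}$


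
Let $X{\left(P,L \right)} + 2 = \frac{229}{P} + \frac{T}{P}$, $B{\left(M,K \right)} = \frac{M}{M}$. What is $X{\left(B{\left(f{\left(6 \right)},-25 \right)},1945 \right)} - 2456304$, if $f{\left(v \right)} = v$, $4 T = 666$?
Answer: $- \frac{4911821}{2} \approx -2.4559 \cdot 10^{6}$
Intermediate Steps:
$T = \frac{333}{2}$ ($T = \frac{1}{4} \cdot 666 = \frac{333}{2} \approx 166.5$)
$B{\left(M,K \right)} = 1$
$X{\left(P,L \right)} = -2 + \frac{791}{2 P}$ ($X{\left(P,L \right)} = -2 + \left(\frac{229}{P} + \frac{333}{2 P}\right) = -2 + \frac{791}{2 P}$)
$X{\left(B{\left(f{\left(6 \right)},-25 \right)},1945 \right)} - 2456304 = \left(-2 + \frac{791}{2 \cdot 1}\right) - 2456304 = \left(-2 + \frac{791}{2} \cdot 1\right) - 2456304 = \left(-2 + \frac{791}{2}\right) - 2456304 = \frac{787}{2} - 2456304 = - \frac{4911821}{2}$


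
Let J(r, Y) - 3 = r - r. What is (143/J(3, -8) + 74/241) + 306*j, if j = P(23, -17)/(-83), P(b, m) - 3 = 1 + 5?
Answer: 887713/60009 ≈ 14.793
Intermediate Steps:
P(b, m) = 9 (P(b, m) = 3 + (1 + 5) = 3 + 6 = 9)
J(r, Y) = 3 (J(r, Y) = 3 + (r - r) = 3 + 0 = 3)
j = -9/83 (j = 9/(-83) = 9*(-1/83) = -9/83 ≈ -0.10843)
(143/J(3, -8) + 74/241) + 306*j = (143/3 + 74/241) + 306*(-9/83) = (143*(⅓) + 74*(1/241)) - 2754/83 = (143/3 + 74/241) - 2754/83 = 34685/723 - 2754/83 = 887713/60009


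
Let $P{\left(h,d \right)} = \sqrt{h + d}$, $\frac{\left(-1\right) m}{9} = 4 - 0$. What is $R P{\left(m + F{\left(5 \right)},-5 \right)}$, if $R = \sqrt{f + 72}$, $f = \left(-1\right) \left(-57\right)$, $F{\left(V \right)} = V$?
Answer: $6 i \sqrt{129} \approx 68.147 i$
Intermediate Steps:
$f = 57$
$m = -36$ ($m = - 9 \left(4 - 0\right) = - 9 \left(4 + 0\right) = \left(-9\right) 4 = -36$)
$P{\left(h,d \right)} = \sqrt{d + h}$
$R = \sqrt{129}$ ($R = \sqrt{57 + 72} = \sqrt{129} \approx 11.358$)
$R P{\left(m + F{\left(5 \right)},-5 \right)} = \sqrt{129} \sqrt{-5 + \left(-36 + 5\right)} = \sqrt{129} \sqrt{-5 - 31} = \sqrt{129} \sqrt{-36} = \sqrt{129} \cdot 6 i = 6 i \sqrt{129}$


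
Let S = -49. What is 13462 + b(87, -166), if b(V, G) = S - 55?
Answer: 13358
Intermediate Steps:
b(V, G) = -104 (b(V, G) = -49 - 55 = -104)
13462 + b(87, -166) = 13462 - 104 = 13358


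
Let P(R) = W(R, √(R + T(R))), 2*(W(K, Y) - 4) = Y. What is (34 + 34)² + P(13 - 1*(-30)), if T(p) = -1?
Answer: 4628 + √42/2 ≈ 4631.2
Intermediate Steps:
W(K, Y) = 4 + Y/2
P(R) = 4 + √(-1 + R)/2 (P(R) = 4 + √(R - 1)/2 = 4 + √(-1 + R)/2)
(34 + 34)² + P(13 - 1*(-30)) = (34 + 34)² + (4 + √(-1 + (13 - 1*(-30)))/2) = 68² + (4 + √(-1 + (13 + 30))/2) = 4624 + (4 + √(-1 + 43)/2) = 4624 + (4 + √42/2) = 4628 + √42/2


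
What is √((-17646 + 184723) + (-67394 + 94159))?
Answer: 33*√178 ≈ 440.27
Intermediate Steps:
√((-17646 + 184723) + (-67394 + 94159)) = √(167077 + 26765) = √193842 = 33*√178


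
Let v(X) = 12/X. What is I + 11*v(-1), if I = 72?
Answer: -60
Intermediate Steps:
I + 11*v(-1) = 72 + 11*(12/(-1)) = 72 + 11*(12*(-1)) = 72 + 11*(-12) = 72 - 132 = -60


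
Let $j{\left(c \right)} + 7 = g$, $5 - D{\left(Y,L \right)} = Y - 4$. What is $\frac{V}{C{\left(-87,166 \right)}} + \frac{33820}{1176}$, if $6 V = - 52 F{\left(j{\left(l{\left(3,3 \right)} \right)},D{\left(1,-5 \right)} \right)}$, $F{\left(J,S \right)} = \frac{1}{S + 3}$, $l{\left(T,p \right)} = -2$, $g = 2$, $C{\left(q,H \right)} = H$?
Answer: $\frac{7718141}{268422} \approx 28.754$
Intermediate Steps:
$D{\left(Y,L \right)} = 9 - Y$ ($D{\left(Y,L \right)} = 5 - \left(Y - 4\right) = 5 - \left(-4 + Y\right) = 9 - Y$)
$j{\left(c \right)} = -5$ ($j{\left(c \right)} = -7 + 2 = -5$)
$F{\left(J,S \right)} = \frac{1}{3 + S}$
$V = - \frac{26}{33}$ ($V = \frac{\left(-52\right) \frac{1}{3 + \left(9 - 1\right)}}{6} = \frac{\left(-52\right) \frac{1}{3 + 8}}{6} = \frac{\left(-52\right) \frac{1}{11}}{6} = \frac{1}{6} \left(- \frac{52}{11}\right) = - \frac{26}{33} \approx -0.78788$)
$\frac{V}{C{\left(-87,166 \right)}} + \frac{33820}{1176} = - \frac{26}{33 \cdot 166} + \frac{33820}{1176} = \left(- \frac{26}{33}\right) \frac{1}{166} + 33820 \cdot \frac{1}{1176} = - \frac{13}{2739} + \frac{8455}{294} = \frac{7718141}{268422}$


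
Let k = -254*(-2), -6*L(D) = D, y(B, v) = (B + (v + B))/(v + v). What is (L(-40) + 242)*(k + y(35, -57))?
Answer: 21596327/171 ≈ 1.2629e+5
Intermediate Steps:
y(B, v) = (v + 2*B)/(2*v) (y(B, v) = (B + (B + v))/((2*v)) = (v + 2*B)*(1/(2*v)) = (v + 2*B)/(2*v))
L(D) = -D/6
k = 508
(L(-40) + 242)*(k + y(35, -57)) = (-⅙*(-40) + 242)*(508 + (35 + (½)*(-57))/(-57)) = (20/3 + 242)*(508 - (35 - 57/2)/57) = 746*(508 - 1/57*13/2)/3 = 746*(508 - 13/114)/3 = (746/3)*(57899/114) = 21596327/171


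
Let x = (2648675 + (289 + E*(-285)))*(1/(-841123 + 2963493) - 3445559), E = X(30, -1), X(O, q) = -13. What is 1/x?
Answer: -2122370/19398308027862188601 ≈ -1.0941e-13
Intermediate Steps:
E = -13
x = -19398308027862188601/2122370 (x = (2648675 + (289 - 13*(-285)))*(1/(-841123 + 2963493) - 3445559) = (2648675 + (289 + 3705))*(1/2122370 - 3445559) = (2648675 + 3994)*(1/2122370 - 3445559) = 2652669*(-7312751054829/2122370) = -19398308027862188601/2122370 ≈ -9.1399e+12)
1/x = 1/(-19398308027862188601/2122370) = -2122370/19398308027862188601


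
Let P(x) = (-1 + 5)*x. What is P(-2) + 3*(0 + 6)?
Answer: 10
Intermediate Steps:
P(x) = 4*x
P(-2) + 3*(0 + 6) = 4*(-2) + 3*(0 + 6) = -8 + 3*6 = -8 + 18 = 10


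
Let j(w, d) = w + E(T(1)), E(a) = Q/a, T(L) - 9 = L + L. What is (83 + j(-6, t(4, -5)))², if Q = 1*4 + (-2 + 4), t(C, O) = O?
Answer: 727609/121 ≈ 6013.3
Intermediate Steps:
Q = 6 (Q = 4 + 2 = 6)
T(L) = 9 + 2*L (T(L) = 9 + (L + L) = 9 + 2*L)
E(a) = 6/a
j(w, d) = 6/11 + w (j(w, d) = w + 6/(9 + 2*1) = w + 6/(9 + 2) = w + 6/11 = 6/11 + w)
(83 + j(-6, t(4, -5)))² = (83 + (6/11 - 6))² = (83 - 60/11)² = (853/11)² = 727609/121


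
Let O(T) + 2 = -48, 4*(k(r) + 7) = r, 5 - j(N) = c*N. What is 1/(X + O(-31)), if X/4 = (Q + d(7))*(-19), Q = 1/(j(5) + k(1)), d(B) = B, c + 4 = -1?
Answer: -93/54430 ≈ -0.0017086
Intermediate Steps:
c = -5 (c = -4 - 1 = -5)
j(N) = 5 + 5*N (j(N) = 5 - (-5)*N = 5 + 5*N)
k(r) = -7 + r/4
O(T) = -50 (O(T) = -2 - 48 = -50)
Q = 4/93 (Q = 1/((5 + 5*5) + (-7 + (1/4)*1)) = 1/((5 + 25) + (-7 + 1/4)) = 1/(30 - 27/4) = 1/(93/4) = 4/93 ≈ 0.043011)
X = -49780/93 (X = 4*((4/93 + 7)*(-19)) = 4*((655/93)*(-19)) = 4*(-12445/93) = -49780/93 ≈ -535.27)
1/(X + O(-31)) = 1/(-49780/93 - 50) = 1/(-54430/93) = -93/54430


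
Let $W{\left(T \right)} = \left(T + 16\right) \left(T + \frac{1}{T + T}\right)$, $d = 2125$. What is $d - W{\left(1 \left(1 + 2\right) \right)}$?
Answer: $\frac{12389}{6} \approx 2064.8$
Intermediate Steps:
$W{\left(T \right)} = \left(16 + T\right) \left(T + \frac{1}{2 T}\right)$
$d - W{\left(1 \left(1 + 2\right) \right)} = 2125 - \left(\frac{1}{2} + \left(1 \left(1 + 2\right)\right)^{2} + \frac{8}{1 \left(1 + 2\right)} + 16 \cdot 1 \left(1 + 2\right)\right) = 2125 - \left(\frac{1}{2} + \left(1 \cdot 3\right)^{2} + \frac{8}{1 \cdot 3} + 16 \cdot 1 \cdot 3\right) = 2125 - \left(\frac{1}{2} + 3^{2} + \frac{8}{3} + 16 \cdot 3\right) = 2125 - \left(\frac{1}{2} + 9 + 8 \cdot \frac{1}{3} + 48\right) = 2125 - \left(\frac{1}{2} + 9 + \frac{8}{3} + 48\right) = 2125 - \frac{361}{6} = \frac{12389}{6}$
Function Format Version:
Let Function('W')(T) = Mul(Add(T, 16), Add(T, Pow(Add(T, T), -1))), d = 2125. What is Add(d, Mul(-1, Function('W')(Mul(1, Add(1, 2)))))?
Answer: Rational(12389, 6) ≈ 2064.8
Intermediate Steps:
Function('W')(T) = Mul(Add(16, T), Add(T, Mul(Rational(1, 2), Pow(T, -1)))) (Function('W')(T) = Mul(Add(16, T), Add(T, Pow(Mul(2, T), -1))) = Mul(Add(16, T), Add(T, Mul(Rational(1, 2), Pow(T, -1)))))
Add(d, Mul(-1, Function('W')(Mul(1, Add(1, 2))))) = Add(2125, Mul(-1, Add(Rational(1, 2), Pow(Mul(1, Add(1, 2)), 2), Mul(8, Pow(Mul(1, Add(1, 2)), -1)), Mul(16, Mul(1, Add(1, 2)))))) = Add(2125, Mul(-1, Add(Rational(1, 2), Pow(Mul(1, 3), 2), Mul(8, Pow(Mul(1, 3), -1)), Mul(16, Mul(1, 3))))) = Add(2125, Mul(-1, Add(Rational(1, 2), Pow(3, 2), Mul(8, Pow(3, -1)), Mul(16, 3)))) = Add(2125, Mul(-1, Add(Rational(1, 2), 9, Mul(8, Rational(1, 3)), 48))) = Add(2125, Mul(-1, Add(Rational(1, 2), 9, Rational(8, 3), 48))) = Add(2125, Mul(-1, Rational(361, 6))) = Add(2125, Rational(-361, 6)) = Rational(12389, 6)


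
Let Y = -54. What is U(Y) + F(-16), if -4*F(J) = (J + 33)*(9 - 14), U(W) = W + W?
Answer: -347/4 ≈ -86.750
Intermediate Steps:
U(W) = 2*W
F(J) = 165/4 + 5*J/4 (F(J) = -(J + 33)*(9 - 14)/4 = -(33 + J)*(-5)/4 = -(-165 - 5*J)/4 = 165/4 + 5*J/4)
U(Y) + F(-16) = 2*(-54) + (165/4 + (5/4)*(-16)) = -108 + (165/4 - 20) = -108 + 85/4 = -347/4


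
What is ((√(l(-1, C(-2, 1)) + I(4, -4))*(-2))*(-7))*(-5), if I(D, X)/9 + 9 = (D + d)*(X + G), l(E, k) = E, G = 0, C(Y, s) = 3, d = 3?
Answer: -70*I*√334 ≈ -1279.3*I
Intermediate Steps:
I(D, X) = -81 + 9*X*(3 + D) (I(D, X) = -81 + 9*((D + 3)*(X + 0)) = -81 + 9*((3 + D)*X) = -81 + 9*(X*(3 + D)) = -81 + 9*X*(3 + D))
((√(l(-1, C(-2, 1)) + I(4, -4))*(-2))*(-7))*(-5) = ((√(-1 + (-81 + 27*(-4) + 9*4*(-4)))*(-2))*(-7))*(-5) = ((√(-1 + (-81 - 108 - 144))*(-2))*(-7))*(-5) = ((√(-1 - 333)*(-2))*(-7))*(-5) = ((√(-334)*(-2))*(-7))*(-5) = (((I*√334)*(-2))*(-7))*(-5) = (-2*I*√334*(-7))*(-5) = (14*I*√334)*(-5) = -70*I*√334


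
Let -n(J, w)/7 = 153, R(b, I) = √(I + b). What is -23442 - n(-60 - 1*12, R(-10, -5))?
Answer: -22371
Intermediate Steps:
n(J, w) = -1071 (n(J, w) = -7*153 = -1071)
-23442 - n(-60 - 1*12, R(-10, -5)) = -23442 - 1*(-1071) = -23442 + 1071 = -22371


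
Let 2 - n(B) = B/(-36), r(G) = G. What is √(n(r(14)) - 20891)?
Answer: I*√751990/6 ≈ 144.53*I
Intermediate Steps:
n(B) = 2 + B/36 (n(B) = 2 - B/(-36) = 2 - B*(-1)/36 = 2 - (-1)*B/36 = 2 + B/36)
√(n(r(14)) - 20891) = √((2 + (1/36)*14) - 20891) = √((2 + 7/18) - 20891) = √(43/18 - 20891) = √(-375995/18) = I*√751990/6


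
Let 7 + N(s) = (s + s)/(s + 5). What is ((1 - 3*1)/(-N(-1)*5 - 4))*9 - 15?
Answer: -1041/67 ≈ -15.537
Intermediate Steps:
N(s) = -7 + 2*s/(5 + s) (N(s) = -7 + (s + s)/(s + 5) = -7 + (2*s)/(5 + s) = -7 + 2*s/(5 + s))
((1 - 3*1)/(-N(-1)*5 - 4))*9 - 15 = ((1 - 3*1)/(-5*(-7 - 1*(-1))/(5 - 1)*5 - 4))*9 - 15 = ((1 - 3)/(-5*(-7 + 1)/4*5 - 4))*9 - 15 = -2/(-5*(-6)/4*5 - 4)*9 - 15 = -2/(-1*(-15/2)*5 - 4)*9 - 15 = -2/((15/2)*5 - 4)*9 - 15 = -2/(75/2 - 4)*9 - 15 = -2/67/2*9 - 15 = -2*2/67*9 - 15 = -4/67*9 - 15 = -36/67 - 15 = -1041/67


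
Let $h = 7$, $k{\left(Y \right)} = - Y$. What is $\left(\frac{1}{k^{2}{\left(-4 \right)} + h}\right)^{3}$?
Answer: $\frac{1}{12167} \approx 8.219 \cdot 10^{-5}$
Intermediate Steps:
$\left(\frac{1}{k^{2}{\left(-4 \right)} + h}\right)^{3} = \left(\frac{1}{\left(\left(-1\right) \left(-4\right)\right)^{2} + 7}\right)^{3} = \left(\frac{1}{4^{2} + 7}\right)^{3} = \left(\frac{1}{16 + 7}\right)^{3} = \left(\frac{1}{23}\right)^{3} = \frac{1}{12167}$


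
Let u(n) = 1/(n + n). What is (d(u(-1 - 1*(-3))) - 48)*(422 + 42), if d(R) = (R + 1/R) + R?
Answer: -20184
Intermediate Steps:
u(n) = 1/(2*n)
d(R) = 1/R + 2*R (d(R) = (R + 1/R) + R = 1/R + 2*R)
(d(u(-1 - 1*(-3))) - 48)*(422 + 42) = ((1/(1/(2*(-1 - 1*(-3)))) + 2*(1/(2*(-1 - 1*(-3))))) - 48)*(422 + 42) = ((1/(1/(2*(-1 + 3))) + 2*(1/(2*(-1 + 3)))) - 48)*464 = ((1/((½)/2) + 2*((½)/2)) - 48)*464 = ((1/((½)*(½)) + 2*((½)*(½))) - 48)*464 = ((1/(¼) + 2*(¼)) - 48)*464 = ((4 + ½) - 48)*464 = (9/2 - 48)*464 = -87/2*464 = -20184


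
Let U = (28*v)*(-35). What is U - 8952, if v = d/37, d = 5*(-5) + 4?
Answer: -310644/37 ≈ -8395.8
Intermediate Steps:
d = -21 (d = -25 + 4 = -21)
v = -21/37 ≈ -0.56757
U = 20580/37 (U = (28*(-21/37))*(-35) = -588/37*(-35) = 20580/37 ≈ 556.22)
U - 8952 = 20580/37 - 8952 = -310644/37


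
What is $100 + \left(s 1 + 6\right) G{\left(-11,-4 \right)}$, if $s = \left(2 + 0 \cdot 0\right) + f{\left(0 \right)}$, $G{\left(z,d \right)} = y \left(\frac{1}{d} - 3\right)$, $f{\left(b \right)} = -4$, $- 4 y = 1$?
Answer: $\frac{413}{4} \approx 103.25$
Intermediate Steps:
$y = - \frac{1}{4}$ ($y = \left(- \frac{1}{4}\right) 1 = - \frac{1}{4} \approx -0.25$)
$G{\left(z,d \right)} = \frac{3}{4} - \frac{1}{4 d}$ ($G{\left(z,d \right)} = - \frac{\frac{1}{d} - 3}{4} = - \frac{-3 + \frac{1}{d}}{4} = \frac{3}{4} - \frac{1}{4 d}$)
$s = -2$ ($s = \left(2 + 0 \cdot 0\right) - 4 = \left(2 + 0\right) - 4 = 2 - 4 = -2$)
$100 + \left(s 1 + 6\right) G{\left(-11,-4 \right)} = 100 + \left(\left(-2\right) 1 + 6\right) \frac{-1 + 3 \left(-4\right)}{4 \left(-4\right)} = 100 + \left(-2 + 6\right) \frac{1}{4} \left(- \frac{1}{4}\right) \left(-1 - 12\right) = 100 + 4 \cdot \frac{1}{4} \left(- \frac{1}{4}\right) \left(-13\right) = 100 + 4 \cdot \frac{13}{16} = 100 + \frac{13}{4} = \frac{413}{4}$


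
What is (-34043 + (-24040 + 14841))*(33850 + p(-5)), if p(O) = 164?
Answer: -1470833388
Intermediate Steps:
(-34043 + (-24040 + 14841))*(33850 + p(-5)) = (-34043 + (-24040 + 14841))*(33850 + 164) = (-34043 - 9199)*34014 = -43242*34014 = -1470833388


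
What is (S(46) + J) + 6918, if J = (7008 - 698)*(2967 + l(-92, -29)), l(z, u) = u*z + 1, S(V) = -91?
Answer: 35569987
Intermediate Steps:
l(z, u) = 1 + u*z
J = 35563160 (J = (7008 - 698)*(2967 + (1 - 29*(-92))) = 6310*(2967 + (1 + 2668)) = 6310*(2967 + 2669) = 6310*5636 = 35563160)
(S(46) + J) + 6918 = (-91 + 35563160) + 6918 = 35563069 + 6918 = 35569987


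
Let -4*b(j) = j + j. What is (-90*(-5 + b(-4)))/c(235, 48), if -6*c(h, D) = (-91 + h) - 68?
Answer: -405/19 ≈ -21.316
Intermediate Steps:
b(j) = -j/2 (b(j) = -(j + j)/4 = -j/2)
c(h, D) = 53/2 - h/6 (c(h, D) = -((-91 + h) - 68)/6 = -(-159 + h)/6 = 53/2 - h/6)
(-90*(-5 + b(-4)))/c(235, 48) = (-90*(-5 - 1/2*(-4)))/(53/2 - 1/6*235) = (-90*(-5 + 2))/(53/2 - 235/6) = (-90*(-3))/(-38/3) = 270*(-3/38) = -405/19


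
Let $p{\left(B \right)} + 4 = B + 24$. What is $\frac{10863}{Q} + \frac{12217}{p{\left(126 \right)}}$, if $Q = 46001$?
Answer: $\frac{563580215}{6716146} \approx 83.914$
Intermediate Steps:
$p{\left(B \right)} = 20 + B$ ($p{\left(B \right)} = -4 + \left(B + 24\right) = -4 + \left(24 + B\right) = 20 + B$)
$\frac{10863}{Q} + \frac{12217}{p{\left(126 \right)}} = \frac{10863}{46001} + \frac{12217}{20 + 126} = 10863 \cdot \frac{1}{46001} + \frac{12217}{146} = \frac{10863}{46001} + 12217 \cdot \frac{1}{146} = \frac{10863}{46001} + \frac{12217}{146} = \frac{563580215}{6716146}$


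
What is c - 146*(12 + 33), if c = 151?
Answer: -6419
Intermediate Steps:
c - 146*(12 + 33) = 151 - 146*(12 + 33) = 151 - 146*45 = 151 - 6570 = -6419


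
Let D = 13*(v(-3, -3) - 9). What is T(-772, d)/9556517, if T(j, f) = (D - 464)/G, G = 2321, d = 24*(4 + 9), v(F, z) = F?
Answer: -620/22180675957 ≈ -2.7952e-8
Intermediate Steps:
d = 312 (d = 24*13 = 312)
D = -156 (D = 13*(-3 - 9) = 13*(-12) = -156)
T(j, f) = -620/2321 (T(j, f) = (-156 - 464)/2321 = -620*1/2321 = -620/2321)
T(-772, d)/9556517 = -620/2321/9556517 = -620/2321*1/9556517 = -620/22180675957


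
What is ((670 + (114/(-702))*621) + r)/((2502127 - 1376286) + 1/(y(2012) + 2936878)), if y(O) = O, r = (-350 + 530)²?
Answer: 1259605315110/43013397134383 ≈ 0.029284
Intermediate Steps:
r = 32400 (r = 180² = 32400)
((670 + (114/(-702))*621) + r)/((2502127 - 1376286) + 1/(y(2012) + 2936878)) = ((670 + (114/(-702))*621) + 32400)/((2502127 - 1376286) + 1/(2012 + 2936878)) = ((670 + (114*(-1/702))*621) + 32400)/(1125841 + 1/2938890) = ((670 - 19/117*621) + 32400)/(1125841 + 1/2938890) = ((670 - 1311/13) + 32400)/(3308722856491/2938890) = (7399/13 + 32400)*(2938890/3308722856491) = (428599/13)*(2938890/3308722856491) = 1259605315110/43013397134383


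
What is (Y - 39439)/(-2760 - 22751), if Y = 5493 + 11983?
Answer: 21963/25511 ≈ 0.86092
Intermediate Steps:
Y = 17476
(Y - 39439)/(-2760 - 22751) = (17476 - 39439)/(-2760 - 22751) = -21963/(-25511) = -21963*(-1/25511) = 21963/25511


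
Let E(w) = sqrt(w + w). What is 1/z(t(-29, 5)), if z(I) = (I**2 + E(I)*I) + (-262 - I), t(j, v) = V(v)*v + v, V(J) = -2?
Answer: I/(-232*I + 5*sqrt(10)) ≈ -0.0042904 + 0.0002924*I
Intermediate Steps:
E(w) = sqrt(2)*sqrt(w) (E(w) = sqrt(2*w) = sqrt(2)*sqrt(w))
t(j, v) = -v (t(j, v) = -2*v + v = -v)
z(I) = -262 + I**2 - I + sqrt(2)*I**(3/2) (z(I) = (I**2 + (sqrt(2)*sqrt(I))*I) + (-262 - I) = (I**2 + sqrt(2)*I**(3/2)) + (-262 - I) = -262 + I**2 - I + sqrt(2)*I**(3/2))
1/z(t(-29, 5)) = 1/(-262 + (-1*5)**2 - (-1)*5 + sqrt(2)*(-1*5)**(3/2)) = 1/(-262 + (-5)**2 - 1*(-5) + sqrt(2)*(-5)**(3/2)) = 1/(-262 + 25 + 5 + sqrt(2)*(-5*I*sqrt(5))) = 1/(-262 + 25 + 5 - 5*I*sqrt(10)) = 1/(-232 - 5*I*sqrt(10))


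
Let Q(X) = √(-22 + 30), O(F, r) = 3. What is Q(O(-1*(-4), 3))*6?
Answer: 12*√2 ≈ 16.971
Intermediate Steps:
Q(X) = 2*√2 (Q(X) = √8 = 2*√2)
Q(O(-1*(-4), 3))*6 = (2*√2)*6 = 12*√2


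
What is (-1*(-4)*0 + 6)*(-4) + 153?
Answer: 129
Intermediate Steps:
(-1*(-4)*0 + 6)*(-4) + 153 = (4*0 + 6)*(-4) + 153 = (0 + 6)*(-4) + 153 = 6*(-4) + 153 = -24 + 153 = 129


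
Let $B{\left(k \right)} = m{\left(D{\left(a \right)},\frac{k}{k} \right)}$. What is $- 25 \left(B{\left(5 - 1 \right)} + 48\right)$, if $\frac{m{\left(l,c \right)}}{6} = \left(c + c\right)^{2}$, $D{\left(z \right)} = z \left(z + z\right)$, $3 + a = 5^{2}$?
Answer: $-1800$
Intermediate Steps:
$a = 22$ ($a = -3 + 5^{2} = -3 + 25 = 22$)
$D{\left(z \right)} = 2 z^{2}$ ($D{\left(z \right)} = z 2 z = 2 z^{2}$)
$m{\left(l,c \right)} = 24 c^{2}$ ($m{\left(l,c \right)} = 6 \left(c + c\right)^{2} = 6 \left(2 c\right)^{2} = 6 \cdot 4 c^{2} = 24 c^{2}$)
$B{\left(k \right)} = 24$ ($B{\left(k \right)} = 24 \left(\frac{k}{k}\right)^{2} = 24 \cdot 1^{2} = 24 \cdot 1 = 24$)
$- 25 \left(B{\left(5 - 1 \right)} + 48\right) = - 25 \left(24 + 48\right) = \left(-25\right) 72 = -1800$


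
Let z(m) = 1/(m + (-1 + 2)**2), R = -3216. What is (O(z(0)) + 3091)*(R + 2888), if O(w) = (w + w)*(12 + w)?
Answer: -1022376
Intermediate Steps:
z(m) = 1/(1 + m) (z(m) = 1/(m + 1**2) = 1/(m + 1) = 1/(1 + m))
O(w) = 2*w*(12 + w) (O(w) = (2*w)*(12 + w) = 2*w*(12 + w))
(O(z(0)) + 3091)*(R + 2888) = (2*(12 + 1/(1 + 0))/(1 + 0) + 3091)*(-3216 + 2888) = (2*(12 + 1/1)/1 + 3091)*(-328) = (2*1*(12 + 1) + 3091)*(-328) = (2*1*13 + 3091)*(-328) = (26 + 3091)*(-328) = 3117*(-328) = -1022376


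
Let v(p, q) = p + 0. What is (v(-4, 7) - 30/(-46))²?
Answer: 5929/529 ≈ 11.208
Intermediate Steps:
v(p, q) = p
(v(-4, 7) - 30/(-46))² = (-4 - 30/(-46))² = (-4 - 30*(-1/46))² = (-4 + 15/23)² = (-77/23)² = 5929/529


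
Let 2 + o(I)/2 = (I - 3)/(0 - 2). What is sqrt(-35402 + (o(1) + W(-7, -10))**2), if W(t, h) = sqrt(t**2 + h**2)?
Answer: sqrt(-35402 + (2 - sqrt(149))**2) ≈ 187.88*I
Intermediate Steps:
o(I) = -1 - I (o(I) = -4 + 2*((I - 3)/(0 - 2)) = -4 + 2*((-3 + I)/(-2)) = -4 + 2*((-3 + I)*(-1/2)) = -4 + 2*(3/2 - I/2) = -4 + (3 - I) = -1 - I)
W(t, h) = sqrt(h**2 + t**2)
sqrt(-35402 + (o(1) + W(-7, -10))**2) = sqrt(-35402 + ((-1 - 1*1) + sqrt((-10)**2 + (-7)**2))**2) = sqrt(-35402 + ((-1 - 1) + sqrt(100 + 49))**2) = sqrt(-35402 + (-2 + sqrt(149))**2)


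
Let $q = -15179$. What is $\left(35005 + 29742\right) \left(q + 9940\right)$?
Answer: $-339209533$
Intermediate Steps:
$\left(35005 + 29742\right) \left(q + 9940\right) = \left(35005 + 29742\right) \left(-15179 + 9940\right) = 64747 \left(-5239\right) = -339209533$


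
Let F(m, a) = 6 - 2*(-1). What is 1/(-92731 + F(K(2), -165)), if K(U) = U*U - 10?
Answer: -1/92723 ≈ -1.0785e-5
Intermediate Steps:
K(U) = -10 + U**2 (K(U) = U**2 - 10 = -10 + U**2)
F(m, a) = 8 (F(m, a) = 6 + 2 = 8)
1/(-92731 + F(K(2), -165)) = 1/(-92731 + 8) = 1/(-92723) = -1/92723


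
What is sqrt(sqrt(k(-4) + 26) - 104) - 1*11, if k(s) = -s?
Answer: -11 + I*sqrt(104 - sqrt(30)) ≈ -11.0 + 9.9259*I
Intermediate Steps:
sqrt(sqrt(k(-4) + 26) - 104) - 1*11 = sqrt(sqrt(-1*(-4) + 26) - 104) - 1*11 = sqrt(sqrt(4 + 26) - 104) - 11 = sqrt(sqrt(30) - 104) - 11 = sqrt(-104 + sqrt(30)) - 11 = -11 + sqrt(-104 + sqrt(30))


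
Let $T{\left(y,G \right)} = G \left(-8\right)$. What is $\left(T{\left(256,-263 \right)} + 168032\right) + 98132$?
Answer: $268268$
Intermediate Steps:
$T{\left(y,G \right)} = - 8 G$
$\left(T{\left(256,-263 \right)} + 168032\right) + 98132 = \left(\left(-8\right) \left(-263\right) + 168032\right) + 98132 = \left(2104 + 168032\right) + 98132 = 170136 + 98132 = 268268$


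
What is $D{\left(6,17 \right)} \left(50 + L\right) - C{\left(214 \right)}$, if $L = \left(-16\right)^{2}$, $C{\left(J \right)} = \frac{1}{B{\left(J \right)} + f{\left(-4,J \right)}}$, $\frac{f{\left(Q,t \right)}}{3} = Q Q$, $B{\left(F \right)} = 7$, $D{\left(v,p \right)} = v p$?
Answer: $\frac{1716659}{55} \approx 31212.0$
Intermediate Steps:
$D{\left(v,p \right)} = p v$
$f{\left(Q,t \right)} = 3 Q^{2}$ ($f{\left(Q,t \right)} = 3 Q Q = 3 Q^{2}$)
$C{\left(J \right)} = \frac{1}{55}$ ($C{\left(J \right)} = \frac{1}{7 + 3 \left(-4\right)^{2}} = \frac{1}{7 + 3 \cdot 16} = \frac{1}{7 + 48} = \frac{1}{55}$)
$L = 256$
$D{\left(6,17 \right)} \left(50 + L\right) - C{\left(214 \right)} = 17 \cdot 6 \left(50 + 256\right) - \frac{1}{55} = 102 \cdot 306 - \frac{1}{55} = 31212 - \frac{1}{55} = \frac{1716659}{55}$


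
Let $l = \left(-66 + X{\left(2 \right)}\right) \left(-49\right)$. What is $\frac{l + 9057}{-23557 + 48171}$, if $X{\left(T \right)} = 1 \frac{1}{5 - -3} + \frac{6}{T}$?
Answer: $\frac{97103}{196912} \approx 0.49313$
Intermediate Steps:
$X{\left(T \right)} = \frac{1}{8} + \frac{6}{T}$ ($X{\left(T \right)} = 1 \frac{1}{5 + 3} + \frac{6}{T} = 1 \cdot \frac{1}{8} + \frac{6}{T} = \frac{1}{8} + \frac{6}{T}$)
$l = \frac{24647}{8}$ ($l = \left(-66 + \frac{48 + 2}{8 \cdot 2}\right) \left(-49\right) = \left(-66 + \frac{1}{8} \cdot \frac{1}{2} \cdot 50\right) \left(-49\right) = \left(-66 + \frac{25}{8}\right) \left(-49\right) = \left(- \frac{503}{8}\right) \left(-49\right) = \frac{24647}{8} \approx 3080.9$)
$\frac{l + 9057}{-23557 + 48171} = \frac{\frac{24647}{8} + 9057}{-23557 + 48171} = \frac{97103}{8 \cdot 24614} = \frac{97103}{8} \cdot \frac{1}{24614} = \frac{97103}{196912}$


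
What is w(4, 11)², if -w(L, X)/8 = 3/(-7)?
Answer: 576/49 ≈ 11.755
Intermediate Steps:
w(L, X) = 24/7 (w(L, X) = -24/(-7) = -24*(-1)/7 = -8*(-3/7) = 24/7)
w(4, 11)² = (24/7)² = 576/49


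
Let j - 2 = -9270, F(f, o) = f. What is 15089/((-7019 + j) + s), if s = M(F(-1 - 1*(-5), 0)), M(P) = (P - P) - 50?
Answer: -15089/16337 ≈ -0.92361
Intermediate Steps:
j = -9268 (j = 2 - 9270 = -9268)
M(P) = -50 (M(P) = 0 - 50 = -50)
s = -50
15089/((-7019 + j) + s) = 15089/((-7019 - 9268) - 50) = 15089/(-16287 - 50) = 15089/(-16337) = 15089*(-1/16337) = -15089/16337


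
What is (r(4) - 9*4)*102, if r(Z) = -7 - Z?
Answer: -4794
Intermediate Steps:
(r(4) - 9*4)*102 = ((-7 - 1*4) - 9*4)*102 = ((-7 - 4) - 36)*102 = (-11 - 36)*102 = -47*102 = -4794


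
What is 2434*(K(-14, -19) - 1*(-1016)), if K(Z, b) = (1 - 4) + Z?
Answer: 2431566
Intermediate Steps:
K(Z, b) = -3 + Z
2434*(K(-14, -19) - 1*(-1016)) = 2434*((-3 - 14) - 1*(-1016)) = 2434*(-17 + 1016) = 2434*999 = 2431566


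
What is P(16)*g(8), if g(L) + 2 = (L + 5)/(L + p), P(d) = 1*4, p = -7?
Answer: 44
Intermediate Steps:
P(d) = 4
g(L) = -2 + (5 + L)/(-7 + L) (g(L) = -2 + (L + 5)/(L - 7) = -2 + (5 + L)/(-7 + L))
P(16)*g(8) = 4*((19 - 1*8)/(-7 + 8)) = 4*((19 - 8)/1) = 4*(1*11) = 4*11 = 44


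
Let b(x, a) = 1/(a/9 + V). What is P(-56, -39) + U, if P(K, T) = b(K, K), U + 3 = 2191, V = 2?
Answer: 83135/38 ≈ 2187.8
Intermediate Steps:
U = 2188 (U = -3 + 2191 = 2188)
b(x, a) = 1/(2 + a/9) (b(x, a) = 1/(a/9 + 2) = 1/(2 + a/9))
P(K, T) = 9/(18 + K)
P(-56, -39) + U = 9/(18 - 56) + 2188 = 9/(-38) + 2188 = 9*(-1/38) + 2188 = -9/38 + 2188 = 83135/38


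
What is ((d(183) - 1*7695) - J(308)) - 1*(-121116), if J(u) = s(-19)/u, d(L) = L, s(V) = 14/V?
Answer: 47486473/418 ≈ 1.1360e+5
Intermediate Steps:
J(u) = -14/(19*u) (J(u) = (14/(-19))/u = (14*(-1/19))/u = -14/(19*u))
((d(183) - 1*7695) - J(308)) - 1*(-121116) = ((183 - 1*7695) - (-14)/(19*308)) - 1*(-121116) = ((183 - 7695) - (-14)/(19*308)) + 121116 = (-7512 - 1*(-1/418)) + 121116 = (-7512 + 1/418) + 121116 = -3140015/418 + 121116 = 47486473/418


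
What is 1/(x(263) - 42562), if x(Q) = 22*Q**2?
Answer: 1/1479156 ≈ 6.7606e-7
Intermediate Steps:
1/(x(263) - 42562) = 1/(22*263**2 - 42562) = 1/(22*69169 - 42562) = 1/(1521718 - 42562) = 1/1479156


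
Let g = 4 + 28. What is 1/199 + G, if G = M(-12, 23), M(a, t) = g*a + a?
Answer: -78803/199 ≈ -396.00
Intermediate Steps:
g = 32
M(a, t) = 33*a (M(a, t) = 32*a + a = 33*a)
G = -396 (G = 33*(-12) = -396)
1/199 + G = 1/199 - 396 = -78803/199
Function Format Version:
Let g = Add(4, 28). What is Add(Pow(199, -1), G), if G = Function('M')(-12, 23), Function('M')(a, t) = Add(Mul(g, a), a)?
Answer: Rational(-78803, 199) ≈ -396.00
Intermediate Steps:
g = 32
Function('M')(a, t) = Mul(33, a) (Function('M')(a, t) = Add(Mul(32, a), a) = Mul(33, a))
G = -396 (G = Mul(33, -12) = -396)
Add(Pow(199, -1), G) = Add(Pow(199, -1), -396) = Add(Rational(1, 199), -396) = Rational(-78803, 199)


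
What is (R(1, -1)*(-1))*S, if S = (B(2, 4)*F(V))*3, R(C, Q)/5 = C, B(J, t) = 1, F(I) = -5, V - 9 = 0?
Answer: 75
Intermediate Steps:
V = 9 (V = 9 + 0 = 9)
R(C, Q) = 5*C
S = -15 (S = (1*(-5))*3 = -5*3 = -15)
(R(1, -1)*(-1))*S = ((5*1)*(-1))*(-15) = (5*(-1))*(-15) = -5*(-15) = 75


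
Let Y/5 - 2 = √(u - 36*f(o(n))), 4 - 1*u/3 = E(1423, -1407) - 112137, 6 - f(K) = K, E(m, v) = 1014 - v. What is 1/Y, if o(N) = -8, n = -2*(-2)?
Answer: -1/821630 + √20541/410815 ≈ 0.00034765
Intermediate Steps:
n = 4
f(K) = 6 - K
u = 329160 (u = 12 - 3*((1014 - 1*(-1407)) - 112137) = 12 - 3*((1014 + 1407) - 112137) = 12 - 3*(2421 - 112137) = 12 - 3*(-109716) = 12 + 329148 = 329160)
Y = 10 + 20*√20541 (Y = 10 + 5*√(329160 - 36*(6 - 1*(-8))) = 10 + 5*√(329160 - 36*(6 + 8)) = 10 + 5*√(329160 - 36*14) = 10 + 5*√(329160 - 504) = 10 + 5*√328656 = 10 + 5*(4*√20541) = 10 + 20*√20541 ≈ 2876.4)
1/Y = 1/(10 + 20*√20541)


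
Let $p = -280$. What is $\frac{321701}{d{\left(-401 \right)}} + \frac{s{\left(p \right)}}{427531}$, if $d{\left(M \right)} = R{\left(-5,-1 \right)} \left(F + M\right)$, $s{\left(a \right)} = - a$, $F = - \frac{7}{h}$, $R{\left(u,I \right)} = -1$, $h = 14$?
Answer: $\frac{275074525302}{343307393} \approx 801.25$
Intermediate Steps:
$F = - \frac{1}{2}$ ($F = - \frac{7}{14} = \left(-7\right) \frac{1}{14} = - \frac{1}{2} \approx -0.5$)
$d{\left(M \right)} = \frac{1}{2} - M$ ($d{\left(M \right)} = - (- \frac{1}{2} + M) = \frac{1}{2} - M$)
$\frac{321701}{d{\left(-401 \right)}} + \frac{s{\left(p \right)}}{427531} = \frac{321701}{\frac{1}{2} - -401} + \frac{\left(-1\right) \left(-280\right)}{427531} = \frac{321701}{\frac{1}{2} + 401} + 280 \cdot \frac{1}{427531} = \frac{321701}{\frac{803}{2}} + \frac{280}{427531} = 321701 \cdot \frac{2}{803} + \frac{280}{427531} = \frac{643402}{803} + \frac{280}{427531} = \frac{275074525302}{343307393}$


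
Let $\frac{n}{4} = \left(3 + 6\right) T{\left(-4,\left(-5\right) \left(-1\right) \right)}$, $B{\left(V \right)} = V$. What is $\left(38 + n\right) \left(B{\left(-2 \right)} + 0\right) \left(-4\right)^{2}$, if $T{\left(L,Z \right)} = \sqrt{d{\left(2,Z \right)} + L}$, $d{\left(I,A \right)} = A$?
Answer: $-2368$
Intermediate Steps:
$T{\left(L,Z \right)} = \sqrt{L + Z}$ ($T{\left(L,Z \right)} = \sqrt{Z + L} = \sqrt{L + Z}$)
$n = 36$ ($n = 4 \left(3 + 6\right) \sqrt{-4 - -5} = 4 \cdot 9 \sqrt{-4 + 5} = 4 \cdot 9 \sqrt{1} = 4 \cdot 9 \cdot 1 = 4 \cdot 9 = 36$)
$\left(38 + n\right) \left(B{\left(-2 \right)} + 0\right) \left(-4\right)^{2} = \left(38 + 36\right) \left(-2 + 0\right) \left(-4\right)^{2} = 74 \left(\left(-2\right) 16\right) = 74 \left(-32\right) = -2368$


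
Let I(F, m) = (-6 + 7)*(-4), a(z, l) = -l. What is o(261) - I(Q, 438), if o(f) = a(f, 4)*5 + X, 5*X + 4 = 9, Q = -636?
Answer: -15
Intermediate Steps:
X = 1 (X = -⅘ + (⅕)*9 = -⅘ + 9/5 = 1)
I(F, m) = -4 (I(F, m) = 1*(-4) = -4)
o(f) = -19 (o(f) = -1*4*5 + 1 = -4*5 + 1 = -20 + 1 = -19)
o(261) - I(Q, 438) = -19 - 1*(-4) = -19 + 4 = -15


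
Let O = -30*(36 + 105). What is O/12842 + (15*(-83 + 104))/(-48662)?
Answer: -104942745/312458702 ≈ -0.33586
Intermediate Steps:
O = -4230 (O = -30*141 = -4230)
O/12842 + (15*(-83 + 104))/(-48662) = -4230/12842 + (15*(-83 + 104))/(-48662) = -4230*1/12842 + (15*21)*(-1/48662) = -2115/6421 + 315*(-1/48662) = -2115/6421 - 315/48662 = -104942745/312458702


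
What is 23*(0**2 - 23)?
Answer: -529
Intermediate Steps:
23*(0**2 - 23) = 23*(0 - 23) = 23*(-23) = -529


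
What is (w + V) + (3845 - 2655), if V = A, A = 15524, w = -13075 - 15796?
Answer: -12157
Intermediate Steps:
w = -28871
V = 15524
(w + V) + (3845 - 2655) = (-28871 + 15524) + (3845 - 2655) = -13347 + 1190 = -12157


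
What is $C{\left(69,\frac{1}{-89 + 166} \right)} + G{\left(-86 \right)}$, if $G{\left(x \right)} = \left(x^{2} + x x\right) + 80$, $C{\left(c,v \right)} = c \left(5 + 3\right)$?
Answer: $15424$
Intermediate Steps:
$C{\left(c,v \right)} = 8 c$ ($C{\left(c,v \right)} = c 8 = 8 c$)
$G{\left(x \right)} = 80 + 2 x^{2}$ ($G{\left(x \right)} = \left(x^{2} + x^{2}\right) + 80 = 2 x^{2} + 80 = 80 + 2 x^{2}$)
$C{\left(69,\frac{1}{-89 + 166} \right)} + G{\left(-86 \right)} = 8 \cdot 69 + \left(80 + 2 \left(-86\right)^{2}\right) = 552 + \left(80 + 2 \cdot 7396\right) = 552 + \left(80 + 14792\right) = 552 + 14872 = 15424$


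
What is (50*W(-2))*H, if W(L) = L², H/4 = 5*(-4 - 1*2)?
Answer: -24000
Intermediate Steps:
H = -120 (H = 4*(5*(-4 - 1*2)) = 4*(5*(-4 - 2)) = 4*(5*(-6)) = 4*(-30) = -120)
(50*W(-2))*H = (50*(-2)²)*(-120) = (50*4)*(-120) = 200*(-120) = -24000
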